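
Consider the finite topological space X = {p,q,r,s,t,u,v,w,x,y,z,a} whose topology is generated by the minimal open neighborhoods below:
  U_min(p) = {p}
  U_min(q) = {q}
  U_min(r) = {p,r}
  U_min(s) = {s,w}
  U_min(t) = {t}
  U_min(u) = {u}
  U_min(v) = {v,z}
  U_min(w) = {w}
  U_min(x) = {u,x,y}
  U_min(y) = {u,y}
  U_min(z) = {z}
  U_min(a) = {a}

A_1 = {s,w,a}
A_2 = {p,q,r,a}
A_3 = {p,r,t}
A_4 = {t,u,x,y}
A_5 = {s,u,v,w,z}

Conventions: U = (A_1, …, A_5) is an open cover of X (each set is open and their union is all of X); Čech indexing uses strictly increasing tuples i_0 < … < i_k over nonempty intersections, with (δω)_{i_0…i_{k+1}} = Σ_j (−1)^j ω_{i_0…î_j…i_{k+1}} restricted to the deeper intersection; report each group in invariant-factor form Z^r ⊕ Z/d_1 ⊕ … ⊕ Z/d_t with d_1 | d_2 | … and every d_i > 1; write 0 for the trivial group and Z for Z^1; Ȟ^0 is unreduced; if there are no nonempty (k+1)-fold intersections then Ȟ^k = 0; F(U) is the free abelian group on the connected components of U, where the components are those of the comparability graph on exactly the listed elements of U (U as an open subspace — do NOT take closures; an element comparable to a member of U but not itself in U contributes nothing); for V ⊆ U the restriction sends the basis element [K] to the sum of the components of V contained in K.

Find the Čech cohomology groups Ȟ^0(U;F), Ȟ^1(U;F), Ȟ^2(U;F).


nerve of the cover:
  A12={a} A15={s,w} A23={p,r} A34={t} A45={u}
components per intersection:
  A1: {s,w} {a}
  A2: {p,r} {q} {a}
  A3: {p,r} {t}
  A4: {t} {u,x,y}
  A5: {s,w} {u} {v,z}
  A12: {a}
  A15: {s,w}
  A23: {p,r}
  A34: {t}
  A45: {u}
C dims 12,5; δ0: rk 5, SNF 1^5
Ȟ^0 = (12 − 5) − 0 = 7, so Ȟ^0 ≅ Z^7
Ȟ^1 = (5 − 0) − 5 = 0, so Ȟ^1 ≅ 0
Ȟ^2 = (0 − 0) − 0 = 0, so Ȟ^2 ≅ 0

Ȟ^0 = Z^7,  Ȟ^1 = 0,  Ȟ^2 = 0


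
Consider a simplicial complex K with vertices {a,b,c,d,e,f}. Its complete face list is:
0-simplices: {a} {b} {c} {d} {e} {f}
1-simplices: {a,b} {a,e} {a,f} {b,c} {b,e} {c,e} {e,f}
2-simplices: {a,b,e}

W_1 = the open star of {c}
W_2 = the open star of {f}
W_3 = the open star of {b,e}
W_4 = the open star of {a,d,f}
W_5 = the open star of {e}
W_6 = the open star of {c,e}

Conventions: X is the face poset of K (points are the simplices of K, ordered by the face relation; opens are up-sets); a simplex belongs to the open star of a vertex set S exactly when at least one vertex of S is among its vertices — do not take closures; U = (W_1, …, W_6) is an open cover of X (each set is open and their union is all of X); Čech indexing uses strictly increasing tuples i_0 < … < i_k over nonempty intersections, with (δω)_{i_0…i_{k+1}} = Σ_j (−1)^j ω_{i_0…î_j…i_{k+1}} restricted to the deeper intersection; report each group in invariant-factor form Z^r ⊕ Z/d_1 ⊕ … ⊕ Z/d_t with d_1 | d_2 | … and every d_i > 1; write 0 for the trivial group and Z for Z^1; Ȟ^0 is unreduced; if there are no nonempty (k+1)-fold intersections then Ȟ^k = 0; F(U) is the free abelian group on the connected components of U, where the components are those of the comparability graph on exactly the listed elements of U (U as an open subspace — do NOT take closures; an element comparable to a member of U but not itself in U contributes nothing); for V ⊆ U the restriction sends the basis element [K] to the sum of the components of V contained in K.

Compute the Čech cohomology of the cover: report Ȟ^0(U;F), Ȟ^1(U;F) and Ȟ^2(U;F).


cover nerve:
  W1={{c},{b,c},{c,e}} W2={{f},{a,f},{e,f}} W3={{b},{e},{a,b},{a,e},{b,c},{b,e},{c,e},{e,f},{a,b,e}} W4={{a},{d},{f},{a,b},{a,e},{a,f},{e,f},{a,b,e}} W5={{e},{a,e},{b,e},{c,e},{e,f},{a,b,e}} W6={{c},{e},{a,e},{b,c},{b,e},{c,e},{e,f},{a,b,e}}
  W13={{b,c},{c,e}} W15={{c,e}} W16={{c},{b,c},{c,e}} W23={{e,f}} W24={{f},{a,f},{e,f}} W25={{e,f}} W26={{e,f}} W34={{a,b},{a,e},{e,f},{a,b,e}} W35={{e},{a,e},{b,e},{c,e},{e,f},{a,b,e}} W36={{e},{a,e},{b,c},{b,e},{c,e},{e,f},{a,b,e}} W45={{a,e},{e,f},{a,b,e}} W46={{a,e},{e,f},{a,b,e}} W56={{e},{a,e},{b,e},{c,e},{e,f},{a,b,e}}
  W135={{c,e}} W136={{b,c},{c,e}} W156={{c,e}} W234={{e,f}} W235={{e,f}} W236={{e,f}} W245={{e,f}} W246={{e,f}} W256={{e,f}} W345={{a,e},{e,f},{a,b,e}} W346={{a,e},{e,f},{a,b,e}} W356={{e},{a,e},{b,e},{c,e},{e,f},{a,b,e}} W456={{a,e},{e,f},{a,b,e}}
  W1356={{c,e}} W2345={{e,f}} W2346={{e,f}} W2356={{e,f}} W2456={{e,f}} W3456={{a,e},{e,f},{a,b,e}}
  W23456={{e,f}}
components per intersection:
  W1: {{c},{b,c},{c,e}}
  W2: {{f},{a,f},{e,f}}
  W3: {{b},{e},{a,b},{a,e},{b,c},{b,e},{c,e},{e,f},{a,b,e}}
  W4: {{a},{f},{a,b},{a,e},{a,f},{e,f},{a,b,e}} {{d}}
  W5: {{e},{a,e},{b,e},{c,e},{e,f},{a,b,e}}
  W6: {{c},{e},{a,e},{b,c},{b,e},{c,e},{e,f},{a,b,e}}
  W13: {{b,c}} {{c,e}}
  W15: {{c,e}}
  W16: {{c},{b,c},{c,e}}
  W23: {{e,f}}
  W24: {{f},{a,f},{e,f}}
  W25: {{e,f}}
  W26: {{e,f}}
  W34: {{a,b},{a,e},{a,b,e}} {{e,f}}
  W35: {{e},{a,e},{b,e},{c,e},{e,f},{a,b,e}}
  W36: {{e},{a,e},{b,e},{c,e},{e,f},{a,b,e}} {{b,c}}
  W45: {{a,e},{a,b,e}} {{e,f}}
  W46: {{a,e},{a,b,e}} {{e,f}}
  W56: {{e},{a,e},{b,e},{c,e},{e,f},{a,b,e}}
  W135: {{c,e}}
  W136: {{b,c}} {{c,e}}
  W156: {{c,e}}
  W234: {{e,f}}
  W235: {{e,f}}
  W236: {{e,f}}
  W245: {{e,f}}
  W246: {{e,f}}
  W256: {{e,f}}
  W345: {{a,e},{a,b,e}} {{e,f}}
  W346: {{a,e},{a,b,e}} {{e,f}}
  W356: {{e},{a,e},{b,e},{c,e},{e,f},{a,b,e}}
  W456: {{a,e},{a,b,e}} {{e,f}}
  W1356: {{c,e}}
  W2345: {{e,f}}
  W2346: {{e,f}}
  W2356: {{e,f}}
  W2456: {{e,f}}
  W3456: {{a,e},{a,b,e}} {{e,f}}
  W23456: {{e,f}}
C dims 7,18,17,7; δ0: rk 5, SNF 1^5; δ1: rk 11, SNF 1^11; δ2: rk 6, SNF 1^6
Ȟ^0: (7−5)−0=2 ⇒ Z^2
Ȟ^1: (18−11)−5=2 ⇒ Z^2
Ȟ^2: (17−6)−11=0 ⇒ 0

Ȟ^0 = Z^2; Ȟ^1 = Z^2; Ȟ^2 = 0


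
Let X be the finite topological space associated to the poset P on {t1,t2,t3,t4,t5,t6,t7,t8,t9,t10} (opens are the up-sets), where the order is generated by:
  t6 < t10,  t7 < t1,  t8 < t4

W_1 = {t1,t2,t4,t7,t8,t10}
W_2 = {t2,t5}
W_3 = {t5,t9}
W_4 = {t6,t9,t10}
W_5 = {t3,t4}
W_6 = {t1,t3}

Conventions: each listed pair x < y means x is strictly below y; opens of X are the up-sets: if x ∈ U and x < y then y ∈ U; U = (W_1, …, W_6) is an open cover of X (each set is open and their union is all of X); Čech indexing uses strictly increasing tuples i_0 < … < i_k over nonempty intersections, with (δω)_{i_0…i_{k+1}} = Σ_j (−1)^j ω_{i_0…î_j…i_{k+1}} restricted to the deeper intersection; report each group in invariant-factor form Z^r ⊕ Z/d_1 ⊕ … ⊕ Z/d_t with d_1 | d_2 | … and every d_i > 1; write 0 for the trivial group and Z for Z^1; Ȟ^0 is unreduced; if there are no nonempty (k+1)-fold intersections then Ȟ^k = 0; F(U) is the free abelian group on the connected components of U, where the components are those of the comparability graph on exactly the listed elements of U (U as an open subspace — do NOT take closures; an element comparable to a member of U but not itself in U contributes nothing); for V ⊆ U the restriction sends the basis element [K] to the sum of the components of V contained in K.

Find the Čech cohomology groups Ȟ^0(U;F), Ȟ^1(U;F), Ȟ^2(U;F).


Ȟ^0 ≅ Z^7,  Ȟ^1 ≅ 0,  Ȟ^2 ≅ 0

nonempty intersections:
  W12={t2} W14={t10} W15={t4} W16={t1} W23={t5} W34={t9} W56={t3}
components per intersection:
  W1: {t1,t7} {t2} {t4,t8} {t10}
  W2: {t2} {t5}
  W3: {t5} {t9}
  W4: {t6,t10} {t9}
  W5: {t3} {t4}
  W6: {t1} {t3}
  W12: {t2}
  W14: {t10}
  W15: {t4}
  W16: {t1}
  W23: {t5}
  W34: {t9}
  W56: {t3}
C dims 14,7; δ0: rk 7, SNF 1^7
Ȟ^0: (14−7)−0=7 ⇒ Z^7
Ȟ^1: (7−0)−7=0 ⇒ 0
Ȟ^2: (0−0)−0=0 ⇒ 0


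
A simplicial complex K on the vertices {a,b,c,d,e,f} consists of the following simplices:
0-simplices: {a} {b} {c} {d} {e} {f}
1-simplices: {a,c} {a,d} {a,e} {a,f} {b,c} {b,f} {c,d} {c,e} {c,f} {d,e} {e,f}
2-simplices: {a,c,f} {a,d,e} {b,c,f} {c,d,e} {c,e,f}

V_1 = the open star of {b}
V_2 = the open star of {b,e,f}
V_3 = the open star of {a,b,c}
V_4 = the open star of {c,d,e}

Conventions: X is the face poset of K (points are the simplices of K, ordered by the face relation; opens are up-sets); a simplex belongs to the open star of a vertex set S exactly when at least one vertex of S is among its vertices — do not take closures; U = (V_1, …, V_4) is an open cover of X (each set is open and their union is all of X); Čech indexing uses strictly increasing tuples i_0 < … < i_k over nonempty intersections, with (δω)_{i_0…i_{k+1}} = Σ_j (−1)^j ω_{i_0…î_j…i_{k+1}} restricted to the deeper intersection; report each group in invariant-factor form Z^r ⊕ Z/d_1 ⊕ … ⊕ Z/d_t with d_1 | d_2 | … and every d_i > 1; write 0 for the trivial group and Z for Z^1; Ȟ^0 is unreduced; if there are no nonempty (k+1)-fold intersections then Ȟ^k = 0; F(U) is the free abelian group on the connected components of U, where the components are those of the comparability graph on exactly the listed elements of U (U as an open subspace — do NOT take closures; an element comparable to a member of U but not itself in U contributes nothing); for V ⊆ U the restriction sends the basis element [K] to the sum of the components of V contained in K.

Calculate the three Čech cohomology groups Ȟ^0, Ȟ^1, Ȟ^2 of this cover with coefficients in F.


Ȟ^0 = Z, Ȟ^1 = Z, Ȟ^2 = 0

nonempty overlaps:
  V1={{b},{b,c},{b,f},{b,c,f}} V2={{b},{e},{f},{a,e},{a,f},{b,c},{b,f},{c,e},{c,f},{d,e},{e,f},{a,c,f},{a,d,e},{b,c,f},{c,d,e},{c,e,f}} V3={{a},{b},{c},{a,c},{a,d},{a,e},{a,f},{b,c},{b,f},{c,d},{c,e},{c,f},{a,c,f},{a,d,e},{b,c,f},{c,d,e},{c,e,f}} V4={{c},{d},{e},{a,c},{a,d},{a,e},{b,c},{c,d},{c,e},{c,f},{d,e},{e,f},{a,c,f},{a,d,e},{b,c,f},{c,d,e},{c,e,f}}
  V12={{b},{b,c},{b,f},{b,c,f}} V13={{b},{b,c},{b,f},{b,c,f}} V14={{b,c},{b,c,f}} V23={{b},{a,e},{a,f},{b,c},{b,f},{c,e},{c,f},{a,c,f},{a,d,e},{b,c,f},{c,d,e},{c,e,f}} V24={{e},{a,e},{b,c},{c,e},{c,f},{d,e},{e,f},{a,c,f},{a,d,e},{b,c,f},{c,d,e},{c,e,f}} V34={{c},{a,c},{a,d},{a,e},{b,c},{c,d},{c,e},{c,f},{a,c,f},{a,d,e},{b,c,f},{c,d,e},{c,e,f}}
  V123={{b},{b,c},{b,f},{b,c,f}} V124={{b,c},{b,c,f}} V134={{b,c},{b,c,f}} V234={{a,e},{b,c},{c,e},{c,f},{a,c,f},{a,d,e},{b,c,f},{c,d,e},{c,e,f}}
  V1234={{b,c},{b,c,f}}
components per intersection:
  V1: {{b},{b,c},{b,f},{b,c,f}}
  V2: {{b},{e},{f},{a,e},{a,f},{b,c},{b,f},{c,e},{c,f},{d,e},{e,f},{a,c,f},{a,d,e},{b,c,f},{c,d,e},{c,e,f}}
  V3: {{a},{b},{c},{a,c},{a,d},{a,e},{a,f},{b,c},{b,f},{c,d},{c,e},{c,f},{a,c,f},{a,d,e},{b,c,f},{c,d,e},{c,e,f}}
  V4: {{c},{d},{e},{a,c},{a,d},{a,e},{b,c},{c,d},{c,e},{c,f},{d,e},{e,f},{a,c,f},{a,d,e},{b,c,f},{c,d,e},{c,e,f}}
  V12: {{b},{b,c},{b,f},{b,c,f}}
  V13: {{b},{b,c},{b,f},{b,c,f}}
  V14: {{b,c},{b,c,f}}
  V23: {{b},{a,f},{b,c},{b,f},{c,e},{c,f},{a,c,f},{b,c,f},{c,d,e},{c,e,f}} {{a,e},{a,d,e}}
  V24: {{e},{a,e},{b,c},{c,e},{c,f},{d,e},{e,f},{a,c,f},{a,d,e},{b,c,f},{c,d,e},{c,e,f}}
  V34: {{c},{a,c},{b,c},{c,d},{c,e},{c,f},{a,c,f},{b,c,f},{c,d,e},{c,e,f}} {{a,d},{a,e},{a,d,e}}
  V123: {{b},{b,c},{b,f},{b,c,f}}
  V124: {{b,c},{b,c,f}}
  V134: {{b,c},{b,c,f}}
  V234: {{a,e},{a,d,e}} {{b,c},{c,e},{c,f},{a,c,f},{b,c,f},{c,d,e},{c,e,f}}
  V1234: {{b,c},{b,c,f}}
C dims 4,8,5,1; δ0: rk 3, SNF 1^3; δ1: rk 4, SNF 1^4; δ2: rk 1, SNF 1^1
degree 0: 4−3−0 = 1 → Ȟ^0 ≅ Z
degree 1: 8−4−3 = 1 → Ȟ^1 ≅ Z
degree 2: 5−1−4 = 0 → Ȟ^2 ≅ 0


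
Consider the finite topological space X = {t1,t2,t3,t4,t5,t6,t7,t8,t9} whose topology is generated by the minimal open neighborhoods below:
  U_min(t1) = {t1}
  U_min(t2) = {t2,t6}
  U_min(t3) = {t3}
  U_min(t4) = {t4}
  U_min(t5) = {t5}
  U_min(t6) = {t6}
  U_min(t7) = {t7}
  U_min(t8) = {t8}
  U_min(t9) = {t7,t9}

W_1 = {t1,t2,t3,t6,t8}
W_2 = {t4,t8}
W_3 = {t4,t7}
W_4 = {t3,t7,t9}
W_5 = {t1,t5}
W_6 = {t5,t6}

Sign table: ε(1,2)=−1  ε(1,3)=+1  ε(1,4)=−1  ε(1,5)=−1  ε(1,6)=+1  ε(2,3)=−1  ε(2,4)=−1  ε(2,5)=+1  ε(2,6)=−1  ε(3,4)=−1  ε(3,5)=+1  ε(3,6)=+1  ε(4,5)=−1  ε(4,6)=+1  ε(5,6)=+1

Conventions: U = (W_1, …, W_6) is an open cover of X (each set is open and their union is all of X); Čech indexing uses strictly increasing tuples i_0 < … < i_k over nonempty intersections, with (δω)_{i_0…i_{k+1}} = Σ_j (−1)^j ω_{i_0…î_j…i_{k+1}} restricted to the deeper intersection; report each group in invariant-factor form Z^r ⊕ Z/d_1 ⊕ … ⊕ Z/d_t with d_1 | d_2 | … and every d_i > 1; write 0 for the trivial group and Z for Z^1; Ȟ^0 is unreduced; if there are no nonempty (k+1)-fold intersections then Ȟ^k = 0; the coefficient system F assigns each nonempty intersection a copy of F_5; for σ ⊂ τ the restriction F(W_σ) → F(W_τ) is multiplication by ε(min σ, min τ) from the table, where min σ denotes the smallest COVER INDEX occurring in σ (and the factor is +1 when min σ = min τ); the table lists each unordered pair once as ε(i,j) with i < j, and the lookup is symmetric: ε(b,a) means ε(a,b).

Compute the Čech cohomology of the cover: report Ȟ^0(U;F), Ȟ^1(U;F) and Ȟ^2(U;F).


intersection data:
  W12={t8} W14={t3} W15={t1} W16={t6} W23={t4} W34={t7} W56={t5}
C dims 6,7; δ0: rk_F5 6
Ȟ^0 = (6 − 6) − 0 = 0, so Ȟ^0 ≅ 0
Ȟ^1 = (7 − 0) − 6 = 1, so Ȟ^1 ≅ Z/5
Ȟ^2 = (0 − 0) − 0 = 0, so Ȟ^2 ≅ 0

Ȟ^0 = 0, Ȟ^1 = Z/5, Ȟ^2 = 0


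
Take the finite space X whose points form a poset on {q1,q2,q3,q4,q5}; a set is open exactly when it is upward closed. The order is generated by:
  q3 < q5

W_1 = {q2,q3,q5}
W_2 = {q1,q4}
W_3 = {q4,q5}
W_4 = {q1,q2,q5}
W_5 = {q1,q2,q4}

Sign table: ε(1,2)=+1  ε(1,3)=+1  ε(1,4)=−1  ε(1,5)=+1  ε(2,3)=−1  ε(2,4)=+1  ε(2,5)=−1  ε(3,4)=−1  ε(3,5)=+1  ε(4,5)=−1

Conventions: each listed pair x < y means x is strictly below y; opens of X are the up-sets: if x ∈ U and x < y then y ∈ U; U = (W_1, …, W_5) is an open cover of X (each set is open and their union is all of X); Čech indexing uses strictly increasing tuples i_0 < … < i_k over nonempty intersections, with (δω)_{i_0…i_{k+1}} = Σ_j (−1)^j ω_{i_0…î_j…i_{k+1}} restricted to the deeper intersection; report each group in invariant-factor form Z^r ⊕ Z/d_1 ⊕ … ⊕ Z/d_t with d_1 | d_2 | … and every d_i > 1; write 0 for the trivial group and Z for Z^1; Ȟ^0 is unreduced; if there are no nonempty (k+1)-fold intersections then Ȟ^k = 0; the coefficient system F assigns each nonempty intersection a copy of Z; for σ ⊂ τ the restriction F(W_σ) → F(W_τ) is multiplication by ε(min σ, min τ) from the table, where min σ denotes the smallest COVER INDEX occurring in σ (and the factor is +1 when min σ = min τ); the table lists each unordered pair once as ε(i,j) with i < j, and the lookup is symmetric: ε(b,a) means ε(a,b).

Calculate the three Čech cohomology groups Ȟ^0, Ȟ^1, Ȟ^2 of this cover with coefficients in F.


Ȟ^0 = Z, Ȟ^1 = Z, Ȟ^2 = 0

nerve simplices:
  W13={q5} W14={q2,q5} W15={q2} W23={q4} W24={q1} W25={q1,q4} W34={q5} W35={q4} W45={q1,q2}
  W134={q5} W145={q2} W235={q4} W245={q1}
C dims 5,9,4; δ0: rk 4, SNF 1^4; δ1: rk 4, SNF 1^4
degree 0: 5−4−0 = 1 → Ȟ^0 ≅ Z
degree 1: 9−4−4 = 1 → Ȟ^1 ≅ Z
degree 2: 4−0−4 = 0 → Ȟ^2 ≅ 0


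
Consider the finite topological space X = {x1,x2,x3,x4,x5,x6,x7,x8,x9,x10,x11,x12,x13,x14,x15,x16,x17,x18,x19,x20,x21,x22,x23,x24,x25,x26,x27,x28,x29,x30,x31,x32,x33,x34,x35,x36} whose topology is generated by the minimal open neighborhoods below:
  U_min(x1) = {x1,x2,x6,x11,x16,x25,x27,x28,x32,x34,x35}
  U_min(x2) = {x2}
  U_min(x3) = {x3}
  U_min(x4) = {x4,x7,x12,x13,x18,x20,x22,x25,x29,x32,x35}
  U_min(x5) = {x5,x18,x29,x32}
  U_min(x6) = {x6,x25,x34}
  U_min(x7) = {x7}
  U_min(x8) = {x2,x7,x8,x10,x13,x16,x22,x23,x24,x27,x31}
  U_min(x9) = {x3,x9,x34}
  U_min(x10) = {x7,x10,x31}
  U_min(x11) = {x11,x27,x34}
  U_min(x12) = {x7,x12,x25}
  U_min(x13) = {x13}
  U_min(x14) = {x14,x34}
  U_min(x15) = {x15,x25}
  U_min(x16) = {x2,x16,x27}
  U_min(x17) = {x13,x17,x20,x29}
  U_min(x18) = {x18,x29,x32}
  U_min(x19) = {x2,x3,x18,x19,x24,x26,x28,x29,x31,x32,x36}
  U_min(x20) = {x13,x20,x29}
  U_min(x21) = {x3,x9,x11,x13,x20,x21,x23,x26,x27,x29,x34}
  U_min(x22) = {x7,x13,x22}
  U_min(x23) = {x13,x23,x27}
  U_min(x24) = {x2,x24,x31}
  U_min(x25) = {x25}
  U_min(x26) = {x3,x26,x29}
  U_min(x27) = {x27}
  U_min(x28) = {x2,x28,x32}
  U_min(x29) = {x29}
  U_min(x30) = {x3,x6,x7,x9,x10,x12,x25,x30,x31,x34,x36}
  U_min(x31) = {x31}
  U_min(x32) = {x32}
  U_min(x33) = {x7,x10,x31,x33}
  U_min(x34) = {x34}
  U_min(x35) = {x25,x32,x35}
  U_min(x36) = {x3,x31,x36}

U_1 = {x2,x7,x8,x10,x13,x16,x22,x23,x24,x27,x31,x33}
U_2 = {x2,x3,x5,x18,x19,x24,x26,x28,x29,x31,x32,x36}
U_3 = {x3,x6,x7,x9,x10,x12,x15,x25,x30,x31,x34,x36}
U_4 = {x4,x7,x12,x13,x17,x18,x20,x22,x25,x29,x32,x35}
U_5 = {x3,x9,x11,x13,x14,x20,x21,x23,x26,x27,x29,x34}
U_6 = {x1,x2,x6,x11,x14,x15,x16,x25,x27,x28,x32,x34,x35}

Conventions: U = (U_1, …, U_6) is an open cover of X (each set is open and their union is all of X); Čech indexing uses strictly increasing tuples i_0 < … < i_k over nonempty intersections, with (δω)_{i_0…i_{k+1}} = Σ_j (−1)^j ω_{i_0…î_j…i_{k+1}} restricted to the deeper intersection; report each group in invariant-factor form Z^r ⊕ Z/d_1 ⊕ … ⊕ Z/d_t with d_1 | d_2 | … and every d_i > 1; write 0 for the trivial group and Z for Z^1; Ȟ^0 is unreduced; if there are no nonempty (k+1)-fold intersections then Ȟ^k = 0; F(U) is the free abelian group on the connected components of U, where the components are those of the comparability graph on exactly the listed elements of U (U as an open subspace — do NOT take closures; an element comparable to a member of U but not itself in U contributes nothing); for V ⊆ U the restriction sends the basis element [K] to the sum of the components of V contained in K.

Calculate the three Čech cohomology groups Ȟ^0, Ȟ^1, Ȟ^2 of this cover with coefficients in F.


Ȟ^0 ≅ Z; Ȟ^1 ≅ 0; Ȟ^2 ≅ Z/2

nonempty intersections:
  U12={x2,x24,x31} U13={x7,x10,x31} U14={x7,x13,x22} U15={x13,x23,x27} U16={x2,x16,x27} U23={x3,x31,x36} U24={x18,x29,x32} U25={x3,x26,x29} U26={x2,x28,x32} U34={x7,x12,x25} U35={x3,x9,x34} U36={x6,x15,x25,x34} U45={x13,x20,x29} U46={x25,x32,x35} U56={x11,x14,x27,x34}
  U123={x31} U126={x2} U134={x7} U145={x13} U156={x27} U235={x3} U245={x29} U246={x32} U346={x25} U356={x34}
components per intersection:
  U1: {x2,x7,x8,x10,x13,x16,x22,x23,x24,x27,x31,x33}
  U2: {x2,x3,x5,x18,x19,x24,x26,x28,x29,x31,x32,x36}
  U3: {x3,x6,x7,x9,x10,x12,x15,x25,x30,x31,x34,x36}
  U4: {x4,x7,x12,x13,x17,x18,x20,x22,x25,x29,x32,x35}
  U5: {x3,x9,x11,x13,x14,x20,x21,x23,x26,x27,x29,x34}
  U6: {x1,x2,x6,x11,x14,x15,x16,x25,x27,x28,x32,x34,x35}
  U12: {x2,x24,x31}
  U13: {x7,x10,x31}
  U14: {x7,x13,x22}
  U15: {x13,x23,x27}
  U16: {x2,x16,x27}
  U23: {x3,x31,x36}
  U24: {x18,x29,x32}
  U25: {x3,x26,x29}
  U26: {x2,x28,x32}
  U34: {x7,x12,x25}
  U35: {x3,x9,x34}
  U36: {x6,x15,x25,x34}
  U45: {x13,x20,x29}
  U46: {x25,x32,x35}
  U56: {x11,x14,x27,x34}
  U123: {x31}
  U126: {x2}
  U134: {x7}
  U145: {x13}
  U156: {x27}
  U235: {x3}
  U245: {x29}
  U246: {x32}
  U346: {x25}
  U356: {x34}
C dims 6,15,10; δ0: rk 5, SNF 1^5; δ1: rk 10, SNF 1^9·2
Ȟ^0: (6−5)−0=1 ⇒ Z
Ȟ^1: (15−10)−5=0 ⇒ 0
Ȟ^2: (10−0)−10=0 plus torsion [2] ⇒ Z/2


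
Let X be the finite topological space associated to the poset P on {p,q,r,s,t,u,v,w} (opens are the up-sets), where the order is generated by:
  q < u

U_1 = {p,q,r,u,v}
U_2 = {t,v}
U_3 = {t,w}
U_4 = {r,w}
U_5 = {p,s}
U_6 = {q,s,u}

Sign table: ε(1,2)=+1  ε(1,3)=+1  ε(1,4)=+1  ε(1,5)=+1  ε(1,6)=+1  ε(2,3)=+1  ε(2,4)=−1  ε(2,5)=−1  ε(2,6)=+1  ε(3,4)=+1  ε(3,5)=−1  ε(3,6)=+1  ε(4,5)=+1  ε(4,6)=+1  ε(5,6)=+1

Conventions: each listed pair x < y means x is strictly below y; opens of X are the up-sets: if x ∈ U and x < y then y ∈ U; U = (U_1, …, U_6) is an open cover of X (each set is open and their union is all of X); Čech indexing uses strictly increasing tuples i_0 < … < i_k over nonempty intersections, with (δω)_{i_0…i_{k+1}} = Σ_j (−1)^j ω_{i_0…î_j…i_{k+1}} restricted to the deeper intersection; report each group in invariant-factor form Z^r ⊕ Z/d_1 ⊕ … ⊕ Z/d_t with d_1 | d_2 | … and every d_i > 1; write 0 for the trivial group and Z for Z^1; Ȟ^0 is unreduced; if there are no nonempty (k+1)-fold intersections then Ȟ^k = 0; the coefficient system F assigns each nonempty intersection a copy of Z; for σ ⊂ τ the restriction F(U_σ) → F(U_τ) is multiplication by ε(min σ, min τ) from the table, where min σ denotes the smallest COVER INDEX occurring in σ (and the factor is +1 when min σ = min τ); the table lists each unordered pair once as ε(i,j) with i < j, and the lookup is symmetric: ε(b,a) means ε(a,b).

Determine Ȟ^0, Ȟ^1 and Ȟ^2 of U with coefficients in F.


Ȟ^0(U;F) ≅ Z,  Ȟ^1(U;F) ≅ Z^2,  Ȟ^2(U;F) ≅ 0

intersection data:
  U12={v} U14={r} U15={p} U16={q,u} U23={t} U34={w} U56={s}
C dims 6,7; δ0: rk 5, SNF 1^5
Ȟ^0 = (6 − 5) − 0 = 1, so Ȟ^0 ≅ Z
Ȟ^1 = (7 − 0) − 5 = 2, so Ȟ^1 ≅ Z^2
Ȟ^2 = (0 − 0) − 0 = 0, so Ȟ^2 ≅ 0


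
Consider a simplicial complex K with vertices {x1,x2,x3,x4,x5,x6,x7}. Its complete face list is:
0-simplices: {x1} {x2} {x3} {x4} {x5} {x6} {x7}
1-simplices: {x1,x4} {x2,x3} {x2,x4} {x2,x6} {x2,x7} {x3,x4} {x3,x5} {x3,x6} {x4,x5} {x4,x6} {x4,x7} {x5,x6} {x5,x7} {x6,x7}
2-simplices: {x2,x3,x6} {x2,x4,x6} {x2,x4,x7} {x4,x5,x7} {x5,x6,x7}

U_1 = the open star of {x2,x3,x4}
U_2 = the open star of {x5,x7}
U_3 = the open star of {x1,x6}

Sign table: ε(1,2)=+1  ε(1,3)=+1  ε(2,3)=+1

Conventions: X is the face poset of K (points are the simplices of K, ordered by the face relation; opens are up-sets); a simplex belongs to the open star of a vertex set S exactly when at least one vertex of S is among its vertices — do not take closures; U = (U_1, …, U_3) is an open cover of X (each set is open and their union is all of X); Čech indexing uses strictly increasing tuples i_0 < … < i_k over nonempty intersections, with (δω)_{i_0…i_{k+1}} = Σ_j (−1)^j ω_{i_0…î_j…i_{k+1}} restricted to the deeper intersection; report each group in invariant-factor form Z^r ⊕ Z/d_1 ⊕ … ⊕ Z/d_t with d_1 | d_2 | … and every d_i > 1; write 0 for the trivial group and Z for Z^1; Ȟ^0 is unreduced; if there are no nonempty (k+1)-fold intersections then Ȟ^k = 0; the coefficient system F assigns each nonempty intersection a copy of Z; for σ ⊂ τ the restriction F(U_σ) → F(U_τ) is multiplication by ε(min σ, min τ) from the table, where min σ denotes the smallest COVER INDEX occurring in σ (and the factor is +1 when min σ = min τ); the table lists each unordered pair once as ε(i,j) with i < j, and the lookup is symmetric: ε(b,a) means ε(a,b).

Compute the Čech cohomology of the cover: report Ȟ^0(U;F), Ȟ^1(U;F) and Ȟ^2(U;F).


Ȟ^0 = Z; Ȟ^1 = Z; Ȟ^2 = 0

nonempty intersections:
  U1={{x2},{x3},{x4},{x1,x4},{x2,x3},{x2,x4},{x2,x6},{x2,x7},{x3,x4},{x3,x5},{x3,x6},{x4,x5},{x4,x6},{x4,x7},{x2,x3,x6},{x2,x4,x6},{x2,x4,x7},{x4,x5,x7}} U2={{x5},{x7},{x2,x7},{x3,x5},{x4,x5},{x4,x7},{x5,x6},{x5,x7},{x6,x7},{x2,x4,x7},{x4,x5,x7},{x5,x6,x7}} U3={{x1},{x6},{x1,x4},{x2,x6},{x3,x6},{x4,x6},{x5,x6},{x6,x7},{x2,x3,x6},{x2,x4,x6},{x5,x6,x7}}
  U12={{x2,x7},{x3,x5},{x4,x5},{x4,x7},{x2,x4,x7},{x4,x5,x7}} U13={{x1,x4},{x2,x6},{x3,x6},{x4,x6},{x2,x3,x6},{x2,x4,x6}} U23={{x5,x6},{x6,x7},{x5,x6,x7}}
C dims 3,3; δ0: rk 2, SNF 1^2
Ȟ^0: (3−2)−0=1 ⇒ Z
Ȟ^1: (3−0)−2=1 ⇒ Z
Ȟ^2: (0−0)−0=0 ⇒ 0


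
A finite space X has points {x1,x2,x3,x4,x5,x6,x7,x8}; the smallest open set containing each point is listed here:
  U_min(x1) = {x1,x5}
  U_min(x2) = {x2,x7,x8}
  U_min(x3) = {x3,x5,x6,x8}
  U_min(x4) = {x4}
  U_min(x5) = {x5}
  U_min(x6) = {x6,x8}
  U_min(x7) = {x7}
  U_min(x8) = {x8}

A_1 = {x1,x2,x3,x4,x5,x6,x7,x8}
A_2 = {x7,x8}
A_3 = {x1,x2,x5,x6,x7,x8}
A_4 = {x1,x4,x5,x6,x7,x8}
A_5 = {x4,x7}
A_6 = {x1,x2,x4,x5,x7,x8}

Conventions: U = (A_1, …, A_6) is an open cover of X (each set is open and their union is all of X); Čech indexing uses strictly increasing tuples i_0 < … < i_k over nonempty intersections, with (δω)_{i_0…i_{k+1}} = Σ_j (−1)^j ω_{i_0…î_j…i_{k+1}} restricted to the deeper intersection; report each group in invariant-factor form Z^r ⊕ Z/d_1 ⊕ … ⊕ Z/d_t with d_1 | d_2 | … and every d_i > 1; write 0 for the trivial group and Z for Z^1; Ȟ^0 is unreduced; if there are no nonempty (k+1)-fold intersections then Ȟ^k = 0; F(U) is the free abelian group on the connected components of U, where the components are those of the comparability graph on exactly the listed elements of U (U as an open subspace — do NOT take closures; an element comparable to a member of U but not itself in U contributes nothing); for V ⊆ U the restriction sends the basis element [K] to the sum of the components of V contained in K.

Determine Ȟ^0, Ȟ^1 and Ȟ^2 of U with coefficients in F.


Ȟ^0 ≅ Z^2, Ȟ^1 ≅ 0, Ȟ^2 ≅ 0

nerve of the cover:
  A12={x7,x8} A13={x1,x2,x5,x6,x7,x8} A14={x1,x4,x5,x6,x7,x8} A15={x4,x7} A16={x1,x2,x4,x5,x7,x8} A23={x7,x8} A24={x7,x8} A25={x7} A26={x7,x8} A34={x1,x5,x6,x7,x8} A35={x7} A36={x1,x2,x5,x7,x8} A45={x4,x7} A46={x1,x4,x5,x7,x8} A56={x4,x7}
  A123={x7,x8} A124={x7,x8} A125={x7} A126={x7,x8} A134={x1,x5,x6,x7,x8} A135={x7} A136={x1,x2,x5,x7,x8} A145={x4,x7} A146={x1,x4,x5,x7,x8} A156={x4,x7} A234={x7,x8} A235={x7} A236={x7,x8} A245={x7} A246={x7,x8} A256={x7} A345={x7} A346={x1,x5,x7,x8} A356={x7} A456={x4,x7}
  A1234={x7,x8} A1235={x7} A1236={x7,x8} A1245={x7} A1246={x7,x8} A1256={x7} A1345={x7} A1346={x1,x5,x7,x8} A1356={x7} A1456={x4,x7} A2345={x7} A2346={x7,x8} A2356={x7} A2456={x7} A3456={x7}
  A12345={x7} A12346={x7,x8} A12356={x7} A12456={x7} A13456={x7} A23456={x7}
  A123456={x7}
components per intersection:
  A1: {x1,x2,x3,x5,x6,x7,x8} {x4}
  A2: {x7} {x8}
  A3: {x1,x5} {x2,x6,x7,x8}
  A4: {x1,x5} {x4} {x6,x8} {x7}
  A5: {x4} {x7}
  A6: {x1,x5} {x2,x7,x8} {x4}
  A12: {x7} {x8}
  A13: {x1,x5} {x2,x6,x7,x8}
  A14: {x1,x5} {x4} {x6,x8} {x7}
  A15: {x4} {x7}
  A16: {x1,x5} {x2,x7,x8} {x4}
  A23: {x7} {x8}
  A24: {x7} {x8}
  A25: {x7}
  A26: {x7} {x8}
  A34: {x1,x5} {x6,x8} {x7}
  A35: {x7}
  A36: {x1,x5} {x2,x7,x8}
  A45: {x4} {x7}
  A46: {x1,x5} {x4} {x7} {x8}
  A56: {x4} {x7}
  A123: {x7} {x8}
  A124: {x7} {x8}
  A125: {x7}
  A126: {x7} {x8}
  A134: {x1,x5} {x6,x8} {x7}
  A135: {x7}
  A136: {x1,x5} {x2,x7,x8}
  A145: {x4} {x7}
  A146: {x1,x5} {x4} {x7} {x8}
  A156: {x4} {x7}
  A234: {x7} {x8}
  A235: {x7}
  A236: {x7} {x8}
  A245: {x7}
  A246: {x7} {x8}
  A256: {x7}
  A345: {x7}
  A346: {x1,x5} {x7} {x8}
  A356: {x7}
  A456: {x4} {x7}
  A1234: {x7} {x8}
  A1235: {x7}
  A1236: {x7} {x8}
  A1245: {x7}
  A1246: {x7} {x8}
  A1256: {x7}
  A1345: {x7}
  A1346: {x1,x5} {x7} {x8}
  A1356: {x7}
  A1456: {x4} {x7}
  A2345: {x7}
  A2346: {x7} {x8}
  A2356: {x7}
  A2456: {x7}
  A3456: {x7}
  A12345: {x7}
  A12346: {x7} {x8}
  A12356: {x7}
  A12456: {x7}
  A13456: {x7}
  A23456: {x7}
  A123456: {x7}
C dims 15,34,37,22; δ0: rk 13, SNF 1^13; δ1: rk 21, SNF 1^21; δ2: rk 16, SNF 1^16
Ȟ^0 = (15 − 13) − 0 = 2, so Ȟ^0 ≅ Z^2
Ȟ^1 = (34 − 21) − 13 = 0, so Ȟ^1 ≅ 0
Ȟ^2 = (37 − 16) − 21 = 0, so Ȟ^2 ≅ 0


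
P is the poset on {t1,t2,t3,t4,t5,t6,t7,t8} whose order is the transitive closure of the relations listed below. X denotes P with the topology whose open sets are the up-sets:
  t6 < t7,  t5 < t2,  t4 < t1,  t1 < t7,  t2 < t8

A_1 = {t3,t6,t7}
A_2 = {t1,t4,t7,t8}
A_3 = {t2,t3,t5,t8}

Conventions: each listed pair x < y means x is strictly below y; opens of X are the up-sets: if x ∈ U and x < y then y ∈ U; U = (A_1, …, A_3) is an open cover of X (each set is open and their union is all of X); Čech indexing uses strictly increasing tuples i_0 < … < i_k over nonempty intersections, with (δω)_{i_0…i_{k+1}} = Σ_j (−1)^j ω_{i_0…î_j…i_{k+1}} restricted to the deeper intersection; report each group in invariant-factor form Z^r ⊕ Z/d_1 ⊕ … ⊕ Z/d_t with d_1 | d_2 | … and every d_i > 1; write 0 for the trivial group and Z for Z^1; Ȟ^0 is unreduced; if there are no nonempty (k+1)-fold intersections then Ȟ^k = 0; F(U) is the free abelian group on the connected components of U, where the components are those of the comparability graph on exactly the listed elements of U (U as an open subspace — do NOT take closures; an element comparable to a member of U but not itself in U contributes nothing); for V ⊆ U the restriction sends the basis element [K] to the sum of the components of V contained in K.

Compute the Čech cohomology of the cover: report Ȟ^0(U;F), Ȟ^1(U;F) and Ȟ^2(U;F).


Ȟ^0(U;F) ≅ Z^3, Ȟ^1(U;F) ≅ 0, Ȟ^2(U;F) ≅ 0

intersection data:
  A12={t7} A13={t3} A23={t8}
components per intersection:
  A1: {t3} {t6,t7}
  A2: {t1,t4,t7} {t8}
  A3: {t2,t5,t8} {t3}
  A12: {t7}
  A13: {t3}
  A23: {t8}
C dims 6,3; δ0: rk 3, SNF 1^3
Ȟ^0 = (6 − 3) − 0 = 3, so Ȟ^0 ≅ Z^3
Ȟ^1 = (3 − 0) − 3 = 0, so Ȟ^1 ≅ 0
Ȟ^2 = (0 − 0) − 0 = 0, so Ȟ^2 ≅ 0


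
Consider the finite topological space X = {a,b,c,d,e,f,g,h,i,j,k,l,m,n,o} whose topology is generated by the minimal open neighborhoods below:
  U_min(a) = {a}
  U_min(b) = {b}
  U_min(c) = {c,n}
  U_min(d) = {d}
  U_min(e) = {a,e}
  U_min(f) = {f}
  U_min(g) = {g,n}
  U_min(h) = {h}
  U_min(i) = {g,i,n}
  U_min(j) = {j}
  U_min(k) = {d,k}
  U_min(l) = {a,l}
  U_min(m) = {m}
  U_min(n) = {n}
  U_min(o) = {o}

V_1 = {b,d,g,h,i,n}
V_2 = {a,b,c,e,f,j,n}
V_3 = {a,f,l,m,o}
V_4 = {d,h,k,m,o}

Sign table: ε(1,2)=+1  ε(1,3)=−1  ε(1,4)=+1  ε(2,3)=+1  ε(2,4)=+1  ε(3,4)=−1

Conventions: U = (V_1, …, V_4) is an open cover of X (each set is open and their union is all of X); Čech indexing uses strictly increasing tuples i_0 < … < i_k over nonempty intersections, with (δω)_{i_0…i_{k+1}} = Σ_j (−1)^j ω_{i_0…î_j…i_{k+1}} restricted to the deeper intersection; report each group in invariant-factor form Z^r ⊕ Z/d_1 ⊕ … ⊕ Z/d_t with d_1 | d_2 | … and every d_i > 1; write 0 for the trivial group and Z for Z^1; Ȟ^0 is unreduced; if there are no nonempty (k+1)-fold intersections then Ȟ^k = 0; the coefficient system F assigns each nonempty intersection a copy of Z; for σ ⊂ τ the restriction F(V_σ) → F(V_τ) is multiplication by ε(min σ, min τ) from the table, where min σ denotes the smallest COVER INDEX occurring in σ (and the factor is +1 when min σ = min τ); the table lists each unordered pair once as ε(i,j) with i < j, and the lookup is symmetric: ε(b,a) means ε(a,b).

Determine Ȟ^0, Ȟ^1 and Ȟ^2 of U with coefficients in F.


intersection data:
  V12={b,n} V14={d,h} V23={a,f} V34={m,o}
C dims 4,4; δ0: rk 4, SNF 1^3·2
Ȟ^0 = (4 − 4) − 0 = 0, so Ȟ^0 ≅ 0
Ȟ^1 = (4 − 0) − 4 = 0 plus torsion [2], so Ȟ^1 ≅ Z/2
Ȟ^2 = (0 − 0) − 0 = 0, so Ȟ^2 ≅ 0

Ȟ^0 ≅ 0, Ȟ^1 ≅ Z/2, Ȟ^2 ≅ 0


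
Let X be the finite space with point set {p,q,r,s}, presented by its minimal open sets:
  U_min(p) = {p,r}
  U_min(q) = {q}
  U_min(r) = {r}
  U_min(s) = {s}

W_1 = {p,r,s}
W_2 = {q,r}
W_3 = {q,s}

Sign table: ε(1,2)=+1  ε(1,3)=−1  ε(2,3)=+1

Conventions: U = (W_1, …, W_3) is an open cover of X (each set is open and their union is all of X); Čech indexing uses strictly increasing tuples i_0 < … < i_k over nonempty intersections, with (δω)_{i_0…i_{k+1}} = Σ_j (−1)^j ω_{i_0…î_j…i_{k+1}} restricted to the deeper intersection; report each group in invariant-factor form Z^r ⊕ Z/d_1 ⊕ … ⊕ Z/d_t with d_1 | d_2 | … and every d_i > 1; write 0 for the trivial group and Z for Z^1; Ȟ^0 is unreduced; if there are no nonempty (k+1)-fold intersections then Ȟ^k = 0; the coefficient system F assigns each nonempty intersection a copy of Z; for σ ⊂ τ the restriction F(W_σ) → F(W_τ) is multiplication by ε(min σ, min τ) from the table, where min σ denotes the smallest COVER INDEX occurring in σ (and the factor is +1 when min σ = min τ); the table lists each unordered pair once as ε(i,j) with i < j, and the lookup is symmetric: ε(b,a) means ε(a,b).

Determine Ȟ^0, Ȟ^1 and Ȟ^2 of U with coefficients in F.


Ȟ^0 = 0, Ȟ^1 = Z/2 and Ȟ^2 = 0

cover nerve:
  W12={r} W13={s} W23={q}
C dims 3,3; δ0: rk 3, SNF 1^2·2
Ȟ^0: (3−3)−0=0 ⇒ 0
Ȟ^1: (3−0)−3=0 plus torsion [2] ⇒ Z/2
Ȟ^2: (0−0)−0=0 ⇒ 0


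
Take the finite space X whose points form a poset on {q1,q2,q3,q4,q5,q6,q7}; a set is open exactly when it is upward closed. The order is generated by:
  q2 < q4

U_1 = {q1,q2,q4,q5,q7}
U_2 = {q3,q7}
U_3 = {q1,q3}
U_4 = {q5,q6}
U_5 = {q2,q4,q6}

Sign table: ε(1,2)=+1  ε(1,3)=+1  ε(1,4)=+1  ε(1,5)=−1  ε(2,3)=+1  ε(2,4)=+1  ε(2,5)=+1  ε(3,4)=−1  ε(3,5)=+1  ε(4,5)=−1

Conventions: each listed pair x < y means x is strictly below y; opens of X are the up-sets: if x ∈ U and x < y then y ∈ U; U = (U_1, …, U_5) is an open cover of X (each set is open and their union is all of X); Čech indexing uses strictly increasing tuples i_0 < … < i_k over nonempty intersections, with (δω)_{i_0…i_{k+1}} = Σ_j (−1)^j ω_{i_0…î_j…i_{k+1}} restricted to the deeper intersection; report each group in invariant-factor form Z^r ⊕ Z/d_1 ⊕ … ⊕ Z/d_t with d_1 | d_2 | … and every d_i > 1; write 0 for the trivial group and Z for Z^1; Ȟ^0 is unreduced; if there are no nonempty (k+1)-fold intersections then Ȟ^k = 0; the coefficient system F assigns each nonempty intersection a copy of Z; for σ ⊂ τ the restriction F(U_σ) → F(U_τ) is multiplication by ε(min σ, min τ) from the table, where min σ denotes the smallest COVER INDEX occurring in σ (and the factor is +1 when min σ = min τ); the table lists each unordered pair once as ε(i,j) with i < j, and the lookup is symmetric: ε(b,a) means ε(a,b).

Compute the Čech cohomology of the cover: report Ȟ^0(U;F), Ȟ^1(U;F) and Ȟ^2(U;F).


cover nerve:
  U12={q7} U13={q1} U14={q5} U15={q2,q4} U23={q3} U45={q6}
C dims 5,6; δ0: rk 4, SNF 1^4
Ȟ^0: (5−4)−0=1 ⇒ Z
Ȟ^1: (6−0)−4=2 ⇒ Z^2
Ȟ^2: (0−0)−0=0 ⇒ 0

Ȟ^0 ≅ Z,  Ȟ^1 ≅ Z^2,  Ȟ^2 ≅ 0


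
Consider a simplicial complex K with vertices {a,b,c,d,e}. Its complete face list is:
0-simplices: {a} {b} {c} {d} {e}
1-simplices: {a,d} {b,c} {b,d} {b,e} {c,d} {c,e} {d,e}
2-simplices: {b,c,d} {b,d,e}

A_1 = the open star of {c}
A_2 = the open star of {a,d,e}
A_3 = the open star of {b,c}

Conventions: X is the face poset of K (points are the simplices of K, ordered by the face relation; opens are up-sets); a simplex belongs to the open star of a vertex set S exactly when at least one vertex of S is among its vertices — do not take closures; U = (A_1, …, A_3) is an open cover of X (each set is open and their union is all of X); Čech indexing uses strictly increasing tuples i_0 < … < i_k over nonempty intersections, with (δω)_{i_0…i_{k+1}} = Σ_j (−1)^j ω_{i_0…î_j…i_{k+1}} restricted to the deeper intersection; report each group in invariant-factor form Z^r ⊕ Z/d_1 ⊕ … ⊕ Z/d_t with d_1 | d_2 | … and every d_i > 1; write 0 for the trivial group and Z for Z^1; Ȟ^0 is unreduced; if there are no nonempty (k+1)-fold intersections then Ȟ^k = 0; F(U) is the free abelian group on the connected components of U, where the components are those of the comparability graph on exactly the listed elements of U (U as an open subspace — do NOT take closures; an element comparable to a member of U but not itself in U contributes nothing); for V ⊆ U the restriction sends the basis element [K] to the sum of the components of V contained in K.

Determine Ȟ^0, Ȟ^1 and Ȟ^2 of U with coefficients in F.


nerve of the cover:
  A1={{c},{b,c},{c,d},{c,e},{b,c,d}} A2={{a},{d},{e},{a,d},{b,d},{b,e},{c,d},{c,e},{d,e},{b,c,d},{b,d,e}} A3={{b},{c},{b,c},{b,d},{b,e},{c,d},{c,e},{b,c,d},{b,d,e}}
  A12={{c,d},{c,e},{b,c,d}} A13={{c},{b,c},{c,d},{c,e},{b,c,d}} A23={{b,d},{b,e},{c,d},{c,e},{b,c,d},{b,d,e}}
  A123={{c,d},{c,e},{b,c,d}}
components per intersection:
  A1: {{c},{b,c},{c,d},{c,e},{b,c,d}}
  A2: {{a},{d},{e},{a,d},{b,d},{b,e},{c,d},{c,e},{d,e},{b,c,d},{b,d,e}}
  A3: {{b},{c},{b,c},{b,d},{b,e},{c,d},{c,e},{b,c,d},{b,d,e}}
  A12: {{c,d},{b,c,d}} {{c,e}}
  A13: {{c},{b,c},{c,d},{c,e},{b,c,d}}
  A23: {{b,d},{b,e},{c,d},{b,c,d},{b,d,e}} {{c,e}}
  A123: {{c,d},{b,c,d}} {{c,e}}
C dims 3,5,2; δ0: rk 2, SNF 1^2; δ1: rk 2, SNF 1^2
Ȟ^0 = (3 − 2) − 0 = 1, so Ȟ^0 ≅ Z
Ȟ^1 = (5 − 2) − 2 = 1, so Ȟ^1 ≅ Z
Ȟ^2 = (2 − 0) − 2 = 0, so Ȟ^2 ≅ 0

Ȟ^0(U;F) ≅ Z, Ȟ^1(U;F) ≅ Z and Ȟ^2(U;F) ≅ 0


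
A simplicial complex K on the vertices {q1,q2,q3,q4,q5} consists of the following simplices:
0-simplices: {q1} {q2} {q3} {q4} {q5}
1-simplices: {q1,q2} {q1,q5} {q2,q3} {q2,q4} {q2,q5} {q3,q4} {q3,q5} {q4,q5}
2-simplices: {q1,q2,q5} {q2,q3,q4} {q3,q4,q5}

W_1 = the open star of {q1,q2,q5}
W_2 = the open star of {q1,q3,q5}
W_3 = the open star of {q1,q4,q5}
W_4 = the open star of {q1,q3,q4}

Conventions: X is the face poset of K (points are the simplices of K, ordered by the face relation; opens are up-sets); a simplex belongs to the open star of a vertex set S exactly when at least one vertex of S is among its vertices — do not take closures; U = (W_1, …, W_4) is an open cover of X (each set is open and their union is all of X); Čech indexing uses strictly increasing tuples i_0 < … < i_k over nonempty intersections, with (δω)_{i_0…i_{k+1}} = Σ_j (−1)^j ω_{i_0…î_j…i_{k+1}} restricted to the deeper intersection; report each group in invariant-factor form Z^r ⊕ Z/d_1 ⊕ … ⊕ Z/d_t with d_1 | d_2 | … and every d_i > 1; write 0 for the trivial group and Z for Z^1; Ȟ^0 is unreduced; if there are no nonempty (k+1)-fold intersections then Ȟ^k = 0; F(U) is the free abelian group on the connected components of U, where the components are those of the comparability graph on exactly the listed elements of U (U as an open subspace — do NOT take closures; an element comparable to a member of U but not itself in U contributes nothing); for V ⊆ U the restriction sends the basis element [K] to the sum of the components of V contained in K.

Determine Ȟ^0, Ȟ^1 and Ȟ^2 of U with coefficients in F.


nonempty intersections:
  W1={{q1},{q2},{q5},{q1,q2},{q1,q5},{q2,q3},{q2,q4},{q2,q5},{q3,q5},{q4,q5},{q1,q2,q5},{q2,q3,q4},{q3,q4,q5}} W2={{q1},{q3},{q5},{q1,q2},{q1,q5},{q2,q3},{q2,q5},{q3,q4},{q3,q5},{q4,q5},{q1,q2,q5},{q2,q3,q4},{q3,q4,q5}} W3={{q1},{q4},{q5},{q1,q2},{q1,q5},{q2,q4},{q2,q5},{q3,q4},{q3,q5},{q4,q5},{q1,q2,q5},{q2,q3,q4},{q3,q4,q5}} W4={{q1},{q3},{q4},{q1,q2},{q1,q5},{q2,q3},{q2,q4},{q3,q4},{q3,q5},{q4,q5},{q1,q2,q5},{q2,q3,q4},{q3,q4,q5}}
  W12={{q1},{q5},{q1,q2},{q1,q5},{q2,q3},{q2,q5},{q3,q5},{q4,q5},{q1,q2,q5},{q2,q3,q4},{q3,q4,q5}} W13={{q1},{q5},{q1,q2},{q1,q5},{q2,q4},{q2,q5},{q3,q5},{q4,q5},{q1,q2,q5},{q2,q3,q4},{q3,q4,q5}} W14={{q1},{q1,q2},{q1,q5},{q2,q3},{q2,q4},{q3,q5},{q4,q5},{q1,q2,q5},{q2,q3,q4},{q3,q4,q5}} W23={{q1},{q5},{q1,q2},{q1,q5},{q2,q5},{q3,q4},{q3,q5},{q4,q5},{q1,q2,q5},{q2,q3,q4},{q3,q4,q5}} W24={{q1},{q3},{q1,q2},{q1,q5},{q2,q3},{q3,q4},{q3,q5},{q4,q5},{q1,q2,q5},{q2,q3,q4},{q3,q4,q5}} W34={{q1},{q4},{q1,q2},{q1,q5},{q2,q4},{q3,q4},{q3,q5},{q4,q5},{q1,q2,q5},{q2,q3,q4},{q3,q4,q5}}
  W123={{q1},{q5},{q1,q2},{q1,q5},{q2,q5},{q3,q5},{q4,q5},{q1,q2,q5},{q2,q3,q4},{q3,q4,q5}} W124={{q1},{q1,q2},{q1,q5},{q2,q3},{q3,q5},{q4,q5},{q1,q2,q5},{q2,q3,q4},{q3,q4,q5}} W134={{q1},{q1,q2},{q1,q5},{q2,q4},{q3,q5},{q4,q5},{q1,q2,q5},{q2,q3,q4},{q3,q4,q5}} W234={{q1},{q1,q2},{q1,q5},{q3,q4},{q3,q5},{q4,q5},{q1,q2,q5},{q2,q3,q4},{q3,q4,q5}}
  W1234={{q1},{q1,q2},{q1,q5},{q3,q5},{q4,q5},{q1,q2,q5},{q2,q3,q4},{q3,q4,q5}}
components per intersection:
  W1: {{q1},{q2},{q5},{q1,q2},{q1,q5},{q2,q3},{q2,q4},{q2,q5},{q3,q5},{q4,q5},{q1,q2,q5},{q2,q3,q4},{q3,q4,q5}}
  W2: {{q1},{q3},{q5},{q1,q2},{q1,q5},{q2,q3},{q2,q5},{q3,q4},{q3,q5},{q4,q5},{q1,q2,q5},{q2,q3,q4},{q3,q4,q5}}
  W3: {{q1},{q4},{q5},{q1,q2},{q1,q5},{q2,q4},{q2,q5},{q3,q4},{q3,q5},{q4,q5},{q1,q2,q5},{q2,q3,q4},{q3,q4,q5}}
  W4: {{q1},{q1,q2},{q1,q5},{q1,q2,q5}} {{q3},{q4},{q2,q3},{q2,q4},{q3,q4},{q3,q5},{q4,q5},{q2,q3,q4},{q3,q4,q5}}
  W12: {{q1},{q5},{q1,q2},{q1,q5},{q2,q5},{q3,q5},{q4,q5},{q1,q2,q5},{q3,q4,q5}} {{q2,q3},{q2,q3,q4}}
  W13: {{q1},{q5},{q1,q2},{q1,q5},{q2,q5},{q3,q5},{q4,q5},{q1,q2,q5},{q3,q4,q5}} {{q2,q4},{q2,q3,q4}}
  W14: {{q1},{q1,q2},{q1,q5},{q1,q2,q5}} {{q2,q3},{q2,q4},{q2,q3,q4}} {{q3,q5},{q4,q5},{q3,q4,q5}}
  W23: {{q1},{q5},{q1,q2},{q1,q5},{q2,q5},{q3,q4},{q3,q5},{q4,q5},{q1,q2,q5},{q2,q3,q4},{q3,q4,q5}}
  W24: {{q1},{q1,q2},{q1,q5},{q1,q2,q5}} {{q3},{q2,q3},{q3,q4},{q3,q5},{q4,q5},{q2,q3,q4},{q3,q4,q5}}
  W34: {{q1},{q1,q2},{q1,q5},{q1,q2,q5}} {{q4},{q2,q4},{q3,q4},{q3,q5},{q4,q5},{q2,q3,q4},{q3,q4,q5}}
  W123: {{q1},{q5},{q1,q2},{q1,q5},{q2,q5},{q3,q5},{q4,q5},{q1,q2,q5},{q3,q4,q5}} {{q2,q3,q4}}
  W124: {{q1},{q1,q2},{q1,q5},{q1,q2,q5}} {{q2,q3},{q2,q3,q4}} {{q3,q5},{q4,q5},{q3,q4,q5}}
  W134: {{q1},{q1,q2},{q1,q5},{q1,q2,q5}} {{q2,q4},{q2,q3,q4}} {{q3,q5},{q4,q5},{q3,q4,q5}}
  W234: {{q1},{q1,q2},{q1,q5},{q1,q2,q5}} {{q3,q4},{q3,q5},{q4,q5},{q2,q3,q4},{q3,q4,q5}}
  W1234: {{q1},{q1,q2},{q1,q5},{q1,q2,q5}} {{q3,q5},{q4,q5},{q3,q4,q5}} {{q2,q3,q4}}
C dims 5,12,10,3; δ0: rk 4, SNF 1^4; δ1: rk 7, SNF 1^7; δ2: rk 3, SNF 1^3
Ȟ^0: (5−4)−0=1 ⇒ Z
Ȟ^1: (12−7)−4=1 ⇒ Z
Ȟ^2: (10−3)−7=0 ⇒ 0

Ȟ^0 = Z, Ȟ^1 = Z, Ȟ^2 = 0
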